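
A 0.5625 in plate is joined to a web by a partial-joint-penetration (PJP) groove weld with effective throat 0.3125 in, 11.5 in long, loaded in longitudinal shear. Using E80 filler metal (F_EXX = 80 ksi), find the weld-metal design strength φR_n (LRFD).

Effective throat (given) t_e = 0.3125 in.
A_we = 0.3125 × 11.5 = 3.594 in².
F_nw = 0.6 F_EXX = 48 ksi.
φR_n = 0.75 × 48 × 3.594 = 129.4 kips.

φR_n ≈ 129 kips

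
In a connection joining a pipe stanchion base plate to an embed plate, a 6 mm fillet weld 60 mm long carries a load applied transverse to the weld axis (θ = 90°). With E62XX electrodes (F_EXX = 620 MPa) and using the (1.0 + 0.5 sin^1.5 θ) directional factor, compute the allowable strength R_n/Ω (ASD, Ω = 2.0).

R_n/Ω ≈ 71 kN

t_e = 0.707 × 6 = 4.242 mm; A_we = 4.242 × 60 = 254.5 mm².
Directional factor: 1.0 + 0.5 sin^1.5(90°) = 1.5.
F_nw = 0.6 × 620 × 1.5 = 558 MPa.
R_n/Ω = (558 × 254.5) / 2.0 × 10⁻³ = 71.01 kN.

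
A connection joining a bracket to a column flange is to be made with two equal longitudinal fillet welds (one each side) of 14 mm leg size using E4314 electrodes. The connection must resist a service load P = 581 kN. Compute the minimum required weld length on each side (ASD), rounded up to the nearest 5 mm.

E43XX → F_EXX = 430 MPa.
Throat t_e = 0.707 × 14 = 9.898 mm.
r_n/Ω = (0.6 × 430 × 9.898) / 2.0 = 1277 N/mm = 1.277 kN/mm.
L_req = P / (r_n/Ω) = 581 / 1.277 = 455 mm total.
Per side: 455 / 2 = 227.5 mm.
Round up → use L = 230 mm on each side.

L = 230 mm on each side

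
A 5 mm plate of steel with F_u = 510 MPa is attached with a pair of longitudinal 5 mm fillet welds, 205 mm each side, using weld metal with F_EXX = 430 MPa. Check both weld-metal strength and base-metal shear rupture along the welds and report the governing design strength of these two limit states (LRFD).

φR_n ≈ 280 kN (weld metal governs)

t_e = 0.707 × 5 = 3.535 mm; L = 410 mm.
Weld metal: φR_n = 0.75 × 0.6 × 430 × 3.535 × 410 × 10⁻³ = 280.4 kN.
Base metal (shear rupture): φR_n = 0.75 × 0.6 × 510 × 5 × 410 × 10⁻³ = 470.5 kN.
Governing: weld metal.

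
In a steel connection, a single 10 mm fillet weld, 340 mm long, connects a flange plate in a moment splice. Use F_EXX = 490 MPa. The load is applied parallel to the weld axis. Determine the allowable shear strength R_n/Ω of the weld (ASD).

Effective throat t_e = 0.707 × 10 = 7.07 mm.
Total length L = 340 mm; A_we = 7.07 × 340 = 2404 mm².
F_nw = 0.6 F_EXX = 0.6 × 490 = 294 MPa.
R_n = 294 × 2404 × 10⁻³ = 706.7 kN; R_n/Ω = 706.7/2.0 = 353.4 kN.

R_n/Ω ≈ 353 kN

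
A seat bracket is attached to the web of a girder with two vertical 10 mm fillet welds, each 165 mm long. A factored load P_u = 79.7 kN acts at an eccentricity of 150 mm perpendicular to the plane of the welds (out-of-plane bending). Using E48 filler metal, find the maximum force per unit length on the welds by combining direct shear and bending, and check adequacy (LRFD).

E48XX → F_EXX = 480 MPa.
L_w = 2 × 165 = 330 mm; section modulus (unit throat) S = 2 × L²/6 = 9075 mm².
Direct shear f_v = P/L_w = 79.7×10³/330 = 241.5 N/mm.
Moment M = P × e = 79.7×10³ × 150 = 11955000 N·mm; bending f_b = M/S = 1317 N/mm.
f_max = √(f_v² + f_b²) = √(241.5² + 1317²) = 1339 N/mm.
φr_n = 0.75 × 0.6 × 480 × (0.707 × 10) = 1527 N/mm → adequate.

f_max ≈ 1340 N/mm; adequate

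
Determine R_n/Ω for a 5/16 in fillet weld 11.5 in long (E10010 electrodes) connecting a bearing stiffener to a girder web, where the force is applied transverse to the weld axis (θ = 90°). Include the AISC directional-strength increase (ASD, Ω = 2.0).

E100XX → F_EXX = 100 ksi.
t_e = 0.707 × 0.3125 = 0.2209 in; A_we = 0.2209 × 11.5 = 2.541 in².
Directional factor: 1.0 + 0.5 sin^1.5(90°) = 1.5.
F_nw = 0.6 × 100 × 1.5 = 90 ksi.
R_n/Ω = (90 × 2.541) / 2.0 = 114.3 kips.

R_n/Ω ≈ 114 kips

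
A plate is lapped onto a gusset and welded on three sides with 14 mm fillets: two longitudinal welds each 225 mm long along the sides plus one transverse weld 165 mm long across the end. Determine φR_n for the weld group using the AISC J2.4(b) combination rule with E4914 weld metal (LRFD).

E49XX → F_EXX = 490 MPa.
t_e = 0.707 × 14 = 9.898 mm.
R_nwl = 0.6 × 490 × 9.898 × 450 × 10⁻³ = 1310 kN (longitudinal, 2 welds).
R_nwt = 0.6 × 490 × 9.898 × 165 × 10⁻³ = 480.2 kN (transverse, base value).
(i) R_nwl + R_nwt = 1790 kN; (ii) 0.85 R_nwl + 1.5 R_nwt = 1833 kN.
R_n = max = 1833 kN [governs: (ii)]; φR_n = 1375 kN.

φR_n ≈ 1370 kN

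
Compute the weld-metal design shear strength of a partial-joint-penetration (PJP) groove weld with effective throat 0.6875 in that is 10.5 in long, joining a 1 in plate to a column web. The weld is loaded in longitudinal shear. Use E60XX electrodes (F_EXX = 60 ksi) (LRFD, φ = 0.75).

Effective throat (given) t_e = 0.6875 in.
A_we = 0.6875 × 10.5 = 7.219 in².
F_nw = 0.6 F_EXX = 36 ksi.
φR_n = 0.75 × 36 × 7.219 = 194.9 kip.

φR_n ≈ 195 kip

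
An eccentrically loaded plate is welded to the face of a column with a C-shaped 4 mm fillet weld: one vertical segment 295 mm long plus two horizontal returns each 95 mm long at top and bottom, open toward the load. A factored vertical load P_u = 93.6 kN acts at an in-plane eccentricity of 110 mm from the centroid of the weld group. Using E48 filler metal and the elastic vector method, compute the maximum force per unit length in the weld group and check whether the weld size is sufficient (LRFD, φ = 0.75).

f_max ≈ 385 N/mm; adequate

E48XX → F_EXX = 480 MPa.
Total weld length L_w = 485 mm. Treat welds as unit-width lines.
Centroid: x̄ = 2×95×47.5 / 485 = 18.61 mm from the vertical weld.
Polar moment about centroid: J = I_x + I_y = [295³/12 + 2×95×147.5²] + [295×18.61² + 2(95³/12 + 95×28.89²)] = 6677000 mm³.
Direct shear f_v = P/L_w = 93.6×10³ / 485 = 193 N/mm (vertical).
Torsion M = P·e = 93.6×10³ × 110 = 10296000 N·mm.
Critical point at (x, y) = (76.39, 147.5) from centroid. f_tx = M·y/J = 227.5 N/mm; f_ty = M·x/J = 117.8 N/mm.
Resultant f_max = √[f_tx² + (f_v + f_ty)²] = √[227.5² + (193 + 117.8)²] = 385.1 N/mm.
Capacity per unit length: φr_n = 0.75 × 0.6 × 480 × (0.707 × 4) = 610.8 N/mm.
385.1 ≤ 610.8 → adequate.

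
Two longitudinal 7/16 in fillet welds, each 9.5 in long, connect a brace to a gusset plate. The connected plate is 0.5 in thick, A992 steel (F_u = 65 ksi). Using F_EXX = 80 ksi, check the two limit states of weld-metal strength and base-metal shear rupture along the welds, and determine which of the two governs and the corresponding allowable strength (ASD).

R_n/Ω ≈ 141 kips (weld metal governs)

t_e = 0.707 × 0.4375 = 0.3093 in; L = 19 in.
Weld metal: R_n/Ω = (1/2.0) × 0.6 × 80 × 0.3093 × 19 = 141 kips.
Base metal (shear rupture): R_n/Ω = (1/2.0) × 0.6 × 65 × 0.5 × 19 = 185.2 kips.
Governing: weld metal.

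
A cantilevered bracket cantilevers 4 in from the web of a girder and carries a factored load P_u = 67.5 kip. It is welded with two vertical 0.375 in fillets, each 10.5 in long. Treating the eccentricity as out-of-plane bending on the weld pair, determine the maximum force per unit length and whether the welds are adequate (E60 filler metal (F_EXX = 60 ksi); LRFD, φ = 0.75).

L_w = 2 × 10.5 = 21 in; section modulus (unit throat) S = 2 × L²/6 = 36.75 in².
Direct shear f_v = P/L_w = 67.5/21 = 3.214 kip/in.
Moment M = P × e = 67.5 × 4 = 270 kip·in; bending f_b = M/S = 7.347 kip/in.
f_max = √(f_v² + f_b²) = √(3.214² + 7.347²) = 8.019 kip/in.
φr_n = 0.75 × 0.6 × 60 × (0.707 × 0.375) = 7.158 kip/in → NOT adequate.

f_max ≈ 8.02 kip/in; NOT adequate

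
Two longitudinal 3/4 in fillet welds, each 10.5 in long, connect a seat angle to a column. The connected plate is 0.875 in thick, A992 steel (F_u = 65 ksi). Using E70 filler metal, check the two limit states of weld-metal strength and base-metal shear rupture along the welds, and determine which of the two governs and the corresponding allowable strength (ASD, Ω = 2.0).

E70XX → F_EXX = 70 ksi.
t_e = 0.707 × 0.75 = 0.5302 in; L = 21 in.
Weld metal: R_n/Ω = (1/2.0) × 0.6 × 70 × 0.5302 × 21 = 233.8 kips.
Base metal (shear rupture): R_n/Ω = (1/2.0) × 0.6 × 65 × 0.875 × 21 = 358.3 kips.
Governing: weld metal.

R_n/Ω ≈ 234 kips (weld metal governs)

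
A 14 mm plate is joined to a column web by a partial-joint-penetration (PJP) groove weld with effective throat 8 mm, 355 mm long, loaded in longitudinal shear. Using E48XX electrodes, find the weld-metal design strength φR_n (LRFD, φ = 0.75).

φR_n ≈ 613 kN

E48XX → F_EXX = 480 MPa.
Effective throat (given) t_e = 8 mm.
A_we = 8 × 355 = 2840 mm².
F_nw = 0.6 F_EXX = 288 MPa.
φR_n = 0.75 × 288 × 2840 × 10⁻³ = 613.4 kN.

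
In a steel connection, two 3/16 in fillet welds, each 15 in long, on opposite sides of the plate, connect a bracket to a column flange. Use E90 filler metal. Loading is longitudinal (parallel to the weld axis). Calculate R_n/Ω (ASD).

E90XX → F_EXX = 90 ksi.
Effective throat t_e = 0.707 × 0.1875 = 0.1326 in.
Total length L = 30 in; A_we = 0.1326 × 30 = 3.977 in².
F_nw = 0.6 F_EXX = 0.6 × 90 = 54 ksi.
R_n = 54 × 3.977 = 214.8 kips; R_n/Ω = 214.8/2.0 = 107.4 kips.

R_n/Ω ≈ 107 kips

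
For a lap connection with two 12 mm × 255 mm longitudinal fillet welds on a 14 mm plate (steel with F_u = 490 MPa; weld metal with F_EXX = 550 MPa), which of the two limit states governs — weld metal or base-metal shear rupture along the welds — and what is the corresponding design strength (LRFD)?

t_e = 0.707 × 12 = 8.484 mm; L = 510 mm.
Weld metal: φR_n = 0.75 × 0.6 × 550 × 8.484 × 510 × 10⁻³ = 1071 kN.
Base metal (shear rupture): φR_n = 0.75 × 0.6 × 490 × 14 × 510 × 10⁻³ = 1574 kN.
Governing: weld metal.

φR_n ≈ 1070 kN (weld metal governs)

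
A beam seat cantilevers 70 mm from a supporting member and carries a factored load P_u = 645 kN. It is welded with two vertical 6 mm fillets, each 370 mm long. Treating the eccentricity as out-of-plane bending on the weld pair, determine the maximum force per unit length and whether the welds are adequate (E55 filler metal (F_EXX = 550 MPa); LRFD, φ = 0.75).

f_max ≈ 1320 N/mm; NOT adequate

L_w = 2 × 370 = 740 mm; section modulus (unit throat) S = 2 × L²/6 = 45630 mm².
Direct shear f_v = P/L_w = 645×10³/740 = 871.6 N/mm.
Moment M = P × e = 645×10³ × 70 = 45150000 N·mm; bending f_b = M/S = 989.4 N/mm.
f_max = √(f_v² + f_b²) = √(871.6² + 989.4²) = 1319 N/mm.
φr_n = 0.75 × 0.6 × 550 × (0.707 × 6) = 1050 N/mm → NOT adequate.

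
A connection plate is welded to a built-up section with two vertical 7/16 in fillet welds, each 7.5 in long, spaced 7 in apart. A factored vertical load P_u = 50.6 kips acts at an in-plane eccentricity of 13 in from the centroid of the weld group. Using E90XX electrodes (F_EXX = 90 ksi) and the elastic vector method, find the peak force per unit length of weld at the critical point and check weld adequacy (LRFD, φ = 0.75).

f_max ≈ 15.8 kip/in; NOT adequate

Total weld length L_w = 15 in. Treat welds as unit-width lines.
Polar moment about centroid: J = 2[d³/12 + d(b/2)²] = 2[7.5³/12 + 7.5×3.5²] = 254.1 in³.
Direct shear f_v = P/L_w = 50.6 / 15 = 3.373 kip/in (vertical).
Torsion M = P·e = 50.6 × 13 = 657.8 kip·in.
Critical point at (x, y) = (3.5, 3.75) from centroid. f_tx = M·y/J = 9.709 kip/in; f_ty = M·x/J = 9.062 kip/in.
Resultant f_max = √[f_tx² + (f_v + f_ty)²] = √[9.709² + (3.373 + 9.062)²] = 15.78 kip/in.
Capacity per unit length: φr_n = 0.75 × 0.6 × 90 × (0.707 × 0.4375) = 12.53 kip/in.
15.78 > 12.53 → NOT adequate.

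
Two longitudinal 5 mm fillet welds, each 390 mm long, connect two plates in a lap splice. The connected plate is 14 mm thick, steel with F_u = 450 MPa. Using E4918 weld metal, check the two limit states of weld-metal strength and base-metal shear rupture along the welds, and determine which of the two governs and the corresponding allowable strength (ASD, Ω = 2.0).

E49XX → F_EXX = 490 MPa.
t_e = 0.707 × 5 = 3.535 mm; L = 780 mm.
Weld metal: R_n/Ω = (1/2.0) × 0.6 × 490 × 3.535 × 780 × 10⁻³ = 405.3 kN.
Base metal (shear rupture): R_n/Ω = (1/2.0) × 0.6 × 450 × 14 × 780 × 10⁻³ = 1474 kN.
Governing: weld metal.

R_n/Ω ≈ 405 kN (weld metal governs)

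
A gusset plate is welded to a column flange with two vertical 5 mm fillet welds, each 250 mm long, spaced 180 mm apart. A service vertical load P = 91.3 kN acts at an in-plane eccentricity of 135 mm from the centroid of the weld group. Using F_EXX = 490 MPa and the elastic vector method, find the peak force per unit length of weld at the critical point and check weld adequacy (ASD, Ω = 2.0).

f_max ≈ 419 N/mm; adequate

Total weld length L_w = 500 mm. Treat welds as unit-width lines.
Polar moment about centroid: J = 2[d³/12 + d(b/2)²] = 2[250³/12 + 250×90²] = 6654000 mm³.
Direct shear f_v = P/L_w = 91.3×10³ / 500 = 182.6 N/mm (vertical).
Torsion M = P·e = 91.3×10³ × 135 = 12326000 N·mm.
Critical point at (x, y) = (90, 125) from centroid. f_tx = M·y/J = 231.5 N/mm; f_ty = M·x/J = 166.7 N/mm.
Resultant f_max = √[f_tx² + (f_v + f_ty)²] = √[231.5² + (182.6 + 166.7)²] = 419.1 N/mm.
Capacity per unit length: r_n/Ω = (1/2.0) × 0.6 × 490 × (0.707 × 5) = 519.6 N/mm.
419.1 ≤ 519.6 → adequate.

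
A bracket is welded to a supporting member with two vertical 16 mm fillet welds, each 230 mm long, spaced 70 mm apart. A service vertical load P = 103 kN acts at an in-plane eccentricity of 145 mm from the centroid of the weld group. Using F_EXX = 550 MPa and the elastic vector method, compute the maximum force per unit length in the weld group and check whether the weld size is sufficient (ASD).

Total weld length L_w = 460 mm. Treat welds as unit-width lines.
Polar moment about centroid: J = 2[d³/12 + d(b/2)²] = 2[230³/12 + 230×35²] = 2591000 mm³.
Direct shear f_v = P/L_w = 103×10³ / 460 = 223.9 N/mm (vertical).
Torsion M = P·e = 103×10³ × 145 = 14935000 N·mm.
Critical point at (x, y) = (35, 115) from centroid. f_tx = M·y/J = 662.8 N/mm; f_ty = M·x/J = 201.7 N/mm.
Resultant f_max = √[f_tx² + (f_v + f_ty)²] = √[662.8² + (223.9 + 201.7)²] = 787.7 N/mm.
Capacity per unit length: r_n/Ω = (1/2.0) × 0.6 × 550 × (0.707 × 16) = 1866 N/mm.
787.7 ≤ 1866 → adequate.

f_max ≈ 788 N/mm; adequate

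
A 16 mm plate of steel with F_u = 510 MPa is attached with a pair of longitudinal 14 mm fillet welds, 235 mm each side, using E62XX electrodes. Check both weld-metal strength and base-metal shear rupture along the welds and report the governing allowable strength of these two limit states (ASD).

E62XX → F_EXX = 620 MPa.
t_e = 0.707 × 14 = 9.898 mm; L = 470 mm.
Weld metal: R_n/Ω = (1/2.0) × 0.6 × 620 × 9.898 × 470 × 10⁻³ = 865.3 kN.
Base metal (shear rupture): R_n/Ω = (1/2.0) × 0.6 × 510 × 16 × 470 × 10⁻³ = 1151 kN.
Governing: weld metal.

R_n/Ω ≈ 865 kN (weld metal governs)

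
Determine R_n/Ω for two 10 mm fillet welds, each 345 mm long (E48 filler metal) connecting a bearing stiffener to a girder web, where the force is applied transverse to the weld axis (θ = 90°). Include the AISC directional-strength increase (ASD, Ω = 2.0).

R_n/Ω ≈ 1050 kN

E48XX → F_EXX = 480 MPa.
t_e = 0.707 × 10 = 7.07 mm; A_we = 7.07 × 690 = 4878 mm².
Directional factor: 1.0 + 0.5 sin^1.5(90°) = 1.5.
F_nw = 0.6 × 480 × 1.5 = 432 MPa.
R_n/Ω = (432 × 4878) / 2.0 × 10⁻³ = 1054 kN.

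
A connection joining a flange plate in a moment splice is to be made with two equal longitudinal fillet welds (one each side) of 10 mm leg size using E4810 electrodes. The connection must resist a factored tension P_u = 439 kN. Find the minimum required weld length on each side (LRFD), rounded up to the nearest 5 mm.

E48XX → F_EXX = 480 MPa.
Throat t_e = 0.707 × 10 = 7.07 mm.
φr_n = 0.75 × 0.6 × 480 × 7.07 × 10⁻³ = 1.527 kN/mm.
L_req = P_u / φr_n = 439 / 1.527 = 287.5 mm total.
Per side: 287.5 / 2 = 143.7 mm.
Round up → use L = 145 mm on each side.

L = 145 mm on each side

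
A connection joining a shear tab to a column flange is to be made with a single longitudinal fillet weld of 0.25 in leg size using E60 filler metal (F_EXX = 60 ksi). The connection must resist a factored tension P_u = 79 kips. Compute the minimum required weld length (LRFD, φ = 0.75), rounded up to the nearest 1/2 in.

L = 17 in

Throat t_e = 0.707 × 0.25 = 0.1767 in.
φr_n = 0.75 × 0.6 × 60 × 0.1767 = 4.772 kips/in.
L_req = P_u / φr_n = 79 / 4.772 = 16.55 in total.
Round up → use L = 17 in.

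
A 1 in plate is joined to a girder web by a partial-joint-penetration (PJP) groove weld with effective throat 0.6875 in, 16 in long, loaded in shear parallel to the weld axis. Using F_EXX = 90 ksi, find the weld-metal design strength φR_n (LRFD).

φR_n ≈ 446 kip

Effective throat (given) t_e = 0.6875 in.
A_we = 0.6875 × 16 = 11 in².
F_nw = 0.6 F_EXX = 54 ksi.
φR_n = 0.75 × 54 × 11 = 445.5 kip.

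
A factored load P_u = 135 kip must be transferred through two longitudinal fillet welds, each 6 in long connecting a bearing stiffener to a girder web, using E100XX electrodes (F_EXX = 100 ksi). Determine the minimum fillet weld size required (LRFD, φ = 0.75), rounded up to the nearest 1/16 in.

Total weld length L = 12 in.
Required throat t_e = P_u / (φ × 0.6 F_EXX × L) = 135 / (0.75 × 0.6 × 100 × 12) = 0.25 in.
Required leg w = t_e / 0.707 = 0.3536 in → use 3/8 in.

w = 3/8 in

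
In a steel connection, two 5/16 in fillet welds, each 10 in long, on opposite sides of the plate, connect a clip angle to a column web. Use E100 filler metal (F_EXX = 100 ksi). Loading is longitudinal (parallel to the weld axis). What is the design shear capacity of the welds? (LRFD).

Effective throat t_e = 0.707 × 0.3125 = 0.2209 in.
Total length L = 20 in; A_we = 0.2209 × 20 = 4.419 in².
F_nw = 0.6 F_EXX = 0.6 × 100 = 60 ksi.
φR_n = 0.75 × 60 × 4.419 = 198.8 kips.

φR_n ≈ 199 kips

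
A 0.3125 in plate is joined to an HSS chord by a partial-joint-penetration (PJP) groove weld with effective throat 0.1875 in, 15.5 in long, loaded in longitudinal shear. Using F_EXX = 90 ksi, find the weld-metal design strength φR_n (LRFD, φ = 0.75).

φR_n ≈ 118 kip

Effective throat (given) t_e = 0.1875 in.
A_we = 0.1875 × 15.5 = 2.906 in².
F_nw = 0.6 F_EXX = 54 ksi.
φR_n = 0.75 × 54 × 2.906 = 117.7 kip.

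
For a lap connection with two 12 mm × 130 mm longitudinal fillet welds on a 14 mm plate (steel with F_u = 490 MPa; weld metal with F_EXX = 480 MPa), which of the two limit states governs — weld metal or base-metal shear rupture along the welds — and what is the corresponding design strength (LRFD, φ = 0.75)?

φR_n ≈ 476 kN (weld metal governs)

t_e = 0.707 × 12 = 8.484 mm; L = 260 mm.
Weld metal: φR_n = 0.75 × 0.6 × 480 × 8.484 × 260 × 10⁻³ = 476.5 kN.
Base metal (shear rupture): φR_n = 0.75 × 0.6 × 490 × 14 × 260 × 10⁻³ = 802.6 kN.
Governing: weld metal.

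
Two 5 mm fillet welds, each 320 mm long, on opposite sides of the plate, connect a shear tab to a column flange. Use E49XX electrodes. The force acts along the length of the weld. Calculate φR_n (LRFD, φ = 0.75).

φR_n ≈ 499 kN

E49XX → F_EXX = 490 MPa.
Effective throat t_e = 0.707 × 5 = 3.535 mm.
Total length L = 640 mm; A_we = 3.535 × 640 = 2262 mm².
F_nw = 0.6 F_EXX = 0.6 × 490 = 294 MPa.
φR_n = 0.75 × 294 × 2262 × 10⁻³ = 498.9 kN.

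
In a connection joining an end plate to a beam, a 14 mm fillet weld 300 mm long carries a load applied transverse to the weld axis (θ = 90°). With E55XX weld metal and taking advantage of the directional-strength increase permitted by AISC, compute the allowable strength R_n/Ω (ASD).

E55XX → F_EXX = 550 MPa.
t_e = 0.707 × 14 = 9.898 mm; A_we = 9.898 × 300 = 2969 mm².
Directional factor: 1.0 + 0.5 sin^1.5(90°) = 1.5.
F_nw = 0.6 × 550 × 1.5 = 495 MPa.
R_n/Ω = (495 × 2969) / 2.0 × 10⁻³ = 734.9 kN.

R_n/Ω ≈ 735 kN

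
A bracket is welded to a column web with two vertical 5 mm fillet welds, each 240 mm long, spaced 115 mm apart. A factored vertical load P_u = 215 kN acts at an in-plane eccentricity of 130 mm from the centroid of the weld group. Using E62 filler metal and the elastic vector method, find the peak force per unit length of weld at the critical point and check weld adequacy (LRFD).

E62XX → F_EXX = 620 MPa.
Total weld length L_w = 480 mm. Treat welds as unit-width lines.
Polar moment about centroid: J = 2[d³/12 + d(b/2)²] = 2[240³/12 + 240×57.5²] = 3891000 mm³.
Direct shear f_v = P/L_w = 215×10³ / 480 = 447.9 N/mm (vertical).
Torsion M = P·e = 215×10³ × 130 = 27950000 N·mm.
Critical point at (x, y) = (57.5, 120) from centroid. f_tx = M·y/J = 862 N/mm; f_ty = M·x/J = 413 N/mm.
Resultant f_max = √[f_tx² + (f_v + f_ty)²] = √[862² + (447.9 + 413)²] = 1218 N/mm.
Capacity per unit length: φr_n = 0.75 × 0.6 × 620 × (0.707 × 5) = 986.3 N/mm.
1218 > 986.3 → NOT adequate.

f_max ≈ 1220 N/mm; NOT adequate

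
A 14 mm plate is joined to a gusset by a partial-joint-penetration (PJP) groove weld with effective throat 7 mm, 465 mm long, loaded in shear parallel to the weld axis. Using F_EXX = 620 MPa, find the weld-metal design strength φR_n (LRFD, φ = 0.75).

φR_n ≈ 908 kN

Effective throat (given) t_e = 7 mm.
A_we = 7 × 465 = 3255 mm².
F_nw = 0.6 F_EXX = 372 MPa.
φR_n = 0.75 × 372 × 3255 × 10⁻³ = 908.1 kN.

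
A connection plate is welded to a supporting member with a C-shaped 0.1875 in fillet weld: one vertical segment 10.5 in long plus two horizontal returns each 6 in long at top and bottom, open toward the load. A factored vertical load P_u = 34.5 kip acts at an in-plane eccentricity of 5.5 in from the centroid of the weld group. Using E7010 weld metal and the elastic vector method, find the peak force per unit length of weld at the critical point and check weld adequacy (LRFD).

f_max ≈ 3.71 kip/in; adequate

E70XX → F_EXX = 70 ksi.
Total weld length L_w = 22.5 in. Treat welds as unit-width lines.
Centroid: x̄ = 2×6×3 / 22.5 = 1.6 in from the vertical weld.
Polar moment about centroid: J = I_x + I_y = [10.5³/12 + 2×6×5.25²] + [10.5×1.6² + 2(6³/12 + 6×1.4²)] = 513.6 in³.
Direct shear f_v = P/L_w = 34.5 / 22.5 = 1.533 kip/in (vertical).
Torsion M = P·e = 34.5 × 5.5 = 189.75 kip·in.
Critical point at (x, y) = (4.4, 5.25) from centroid. f_tx = M·y/J = 1.94 kip/in; f_ty = M·x/J = 1.626 kip/in.
Resultant f_max = √[f_tx² + (f_v + f_ty)²] = √[1.94² + (1.533 + 1.626)²] = 3.707 kip/in.
Capacity per unit length: φr_n = 0.75 × 0.6 × 70 × (0.707 × 0.1875) = 4.176 kip/in.
3.707 ≤ 4.176 → adequate.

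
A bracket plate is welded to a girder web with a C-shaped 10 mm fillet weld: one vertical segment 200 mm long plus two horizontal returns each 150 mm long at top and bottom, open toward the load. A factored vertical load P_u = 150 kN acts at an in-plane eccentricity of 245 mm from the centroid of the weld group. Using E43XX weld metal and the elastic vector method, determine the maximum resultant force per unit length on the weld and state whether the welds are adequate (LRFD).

f_max ≈ 1320 N/mm; adequate

E43XX → F_EXX = 430 MPa.
Total weld length L_w = 500 mm. Treat welds as unit-width lines.
Centroid: x̄ = 2×150×75 / 500 = 45 mm from the vertical weld.
Polar moment about centroid: J = I_x + I_y = [200³/12 + 2×150×100²] + [200×45² + 2(150³/12 + 150×30²)] = 4904000 mm³.
Direct shear f_v = P/L_w = 150×10³ / 500 = 300 N/mm (vertical).
Torsion M = P·e = 150×10³ × 245 = 36750000 N·mm.
Critical point at (x, y) = (105, 100) from centroid. f_tx = M·y/J = 749.4 N/mm; f_ty = M·x/J = 786.8 N/mm.
Resultant f_max = √[f_tx² + (f_v + f_ty)²] = √[749.4² + (300 + 786.8)²] = 1320 N/mm.
Capacity per unit length: φr_n = 0.75 × 0.6 × 430 × (0.707 × 10) = 1368 N/mm.
1320 ≤ 1368 → adequate.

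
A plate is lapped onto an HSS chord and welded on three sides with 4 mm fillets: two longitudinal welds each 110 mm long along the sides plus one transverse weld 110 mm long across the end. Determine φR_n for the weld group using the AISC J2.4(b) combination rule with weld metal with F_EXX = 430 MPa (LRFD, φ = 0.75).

φR_n ≈ 193 kN

t_e = 0.707 × 4 = 2.828 mm.
R_nwl = 0.6 × 430 × 2.828 × 220 × 10⁻³ = 160.5 kN (longitudinal, 2 welds).
R_nwt = 0.6 × 430 × 2.828 × 110 × 10⁻³ = 80.26 kN (transverse, base value).
(i) R_nwl + R_nwt = 240.8 kN; (ii) 0.85 R_nwl + 1.5 R_nwt = 256.8 kN.
R_n = max = 256.8 kN [governs: (ii)]; φR_n = 192.6 kN.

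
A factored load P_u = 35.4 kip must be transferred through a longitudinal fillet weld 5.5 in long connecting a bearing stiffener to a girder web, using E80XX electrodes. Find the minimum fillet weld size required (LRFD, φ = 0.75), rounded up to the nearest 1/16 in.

w = 5/16 in

E80XX → F_EXX = 80 ksi.
Total weld length L = 5.5 in.
Required throat t_e = P_u / (φ × 0.6 F_EXX × L) = 35.4 / (0.75 × 0.6 × 80 × 5.5) = 0.1788 in.
Required leg w = t_e / 0.707 = 0.2529 in → use 5/16 in.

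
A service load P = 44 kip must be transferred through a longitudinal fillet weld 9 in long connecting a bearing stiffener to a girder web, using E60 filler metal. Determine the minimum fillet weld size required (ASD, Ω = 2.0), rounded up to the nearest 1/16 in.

E60XX → F_EXX = 60 ksi.
Total weld length L = 9 in.
Required throat t_e = P × Ω / (0.6 F_EXX × L) = 44 × 2.0 / (0.6 × 60 × 9) = 0.2716 in.
Required leg w = t_e / 0.707 = 0.3842 in → use 7/16 in.

w = 7/16 in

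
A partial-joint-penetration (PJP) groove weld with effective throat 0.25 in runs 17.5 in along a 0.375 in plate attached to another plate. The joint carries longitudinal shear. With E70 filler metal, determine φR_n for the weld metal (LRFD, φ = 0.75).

φR_n ≈ 138 kips

E70XX → F_EXX = 70 ksi.
Effective throat (given) t_e = 0.25 in.
A_we = 0.25 × 17.5 = 4.375 in².
F_nw = 0.6 F_EXX = 42 ksi.
φR_n = 0.75 × 42 × 4.375 = 137.8 kips.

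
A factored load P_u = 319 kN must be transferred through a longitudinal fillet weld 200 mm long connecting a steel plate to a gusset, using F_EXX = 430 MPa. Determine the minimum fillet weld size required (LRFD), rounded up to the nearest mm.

Total weld length L = 200 mm.
Required throat t_e = P_u / (φ × 0.6 F_EXX × L) = 319 / (0.75 × 0.6 × 430 × 200 × 10⁻³) = 8.243 mm.
Required leg w = t_e / 0.707 = 11.66 mm → use 12 mm.

w = 12 mm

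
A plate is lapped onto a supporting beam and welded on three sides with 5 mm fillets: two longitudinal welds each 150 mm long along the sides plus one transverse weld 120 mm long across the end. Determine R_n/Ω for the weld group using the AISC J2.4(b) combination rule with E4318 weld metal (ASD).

R_n/Ω ≈ 198 kN

E43XX → F_EXX = 430 MPa.
t_e = 0.707 × 5 = 3.535 mm.
R_nwl = 0.6 × 430 × 3.535 × 300 × 10⁻³ = 273.6 kN (longitudinal, 2 welds).
R_nwt = 0.6 × 430 × 3.535 × 120 × 10⁻³ = 109.4 kN (transverse, base value).
(i) R_nwl + R_nwt = 383.1 kN; (ii) 0.85 R_nwl + 1.5 R_nwt = 396.7 kN.
R_n = max = 396.7 kN [governs: (ii)]; R_n/Ω = 198.4 kN.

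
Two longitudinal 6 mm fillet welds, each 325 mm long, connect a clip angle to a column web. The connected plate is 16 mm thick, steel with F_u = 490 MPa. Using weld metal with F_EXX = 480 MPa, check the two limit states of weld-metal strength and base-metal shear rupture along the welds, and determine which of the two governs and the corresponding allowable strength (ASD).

R_n/Ω ≈ 397 kN (weld metal governs)

t_e = 0.707 × 6 = 4.242 mm; L = 650 mm.
Weld metal: R_n/Ω = (1/2.0) × 0.6 × 480 × 4.242 × 650 × 10⁻³ = 397.1 kN.
Base metal (shear rupture): R_n/Ω = (1/2.0) × 0.6 × 490 × 16 × 650 × 10⁻³ = 1529 kN.
Governing: weld metal.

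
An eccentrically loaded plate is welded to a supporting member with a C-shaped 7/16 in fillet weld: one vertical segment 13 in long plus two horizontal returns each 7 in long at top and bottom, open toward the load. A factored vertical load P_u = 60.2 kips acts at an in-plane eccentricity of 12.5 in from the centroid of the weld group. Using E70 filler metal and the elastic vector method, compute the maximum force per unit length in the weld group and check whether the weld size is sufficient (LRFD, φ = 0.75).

E70XX → F_EXX = 70 ksi.
Total weld length L_w = 27 in. Treat welds as unit-width lines.
Centroid: x̄ = 2×7×3.5 / 27 = 1.815 in from the vertical weld.
Polar moment about centroid: J = I_x + I_y = [13³/12 + 2×7×6.5²] + [13×1.815² + 2(7³/12 + 7×1.685²)] = 914.3 in³.
Direct shear f_v = P/L_w = 60.2 / 27 = 2.23 kip/in (vertical).
Torsion M = P·e = 60.2 × 12.5 = 752.5 kip·in.
Critical point at (x, y) = (5.185, 6.5) from centroid. f_tx = M·y/J = 5.35 kip/in; f_ty = M·x/J = 4.267 kip/in.
Resultant f_max = √[f_tx² + (f_v + f_ty)²] = √[5.35² + (2.23 + 4.267)²] = 8.416 kip/in.
Capacity per unit length: φr_n = 0.75 × 0.6 × 70 × (0.707 × 0.4375) = 9.743 kip/in.
8.416 ≤ 9.743 → adequate.

f_max ≈ 8.42 kip/in; adequate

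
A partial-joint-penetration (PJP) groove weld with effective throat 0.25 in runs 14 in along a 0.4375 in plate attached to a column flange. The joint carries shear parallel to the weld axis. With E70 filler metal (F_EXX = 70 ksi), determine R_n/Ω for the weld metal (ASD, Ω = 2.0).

Effective throat (given) t_e = 0.25 in.
A_we = 0.25 × 14 = 3.5 in².
F_nw = 0.6 F_EXX = 42 ksi.
R_n/Ω = (42 × 3.5) / 2.0 = 73.5 kips.

R_n/Ω ≈ 73.5 kips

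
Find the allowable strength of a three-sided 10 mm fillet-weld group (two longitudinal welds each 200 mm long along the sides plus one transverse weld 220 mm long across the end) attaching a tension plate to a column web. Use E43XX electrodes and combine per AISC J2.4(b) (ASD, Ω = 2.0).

E43XX → F_EXX = 430 MPa.
t_e = 0.707 × 10 = 7.07 mm.
R_nwl = 0.6 × 430 × 7.07 × 400 × 10⁻³ = 729.6 kN (longitudinal, 2 welds).
R_nwt = 0.6 × 430 × 7.07 × 220 × 10⁻³ = 401.3 kN (transverse, base value).
(i) R_nwl + R_nwt = 1131 kN; (ii) 0.85 R_nwl + 1.5 R_nwt = 1222 kN.
R_n = max = 1222 kN [governs: (ii)]; R_n/Ω = 611.1 kN.

R_n/Ω ≈ 611 kN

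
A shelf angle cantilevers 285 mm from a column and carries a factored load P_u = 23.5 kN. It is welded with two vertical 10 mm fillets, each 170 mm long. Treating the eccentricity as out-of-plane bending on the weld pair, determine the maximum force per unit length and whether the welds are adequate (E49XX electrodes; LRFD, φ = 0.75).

f_max ≈ 699 N/mm; adequate

E49XX → F_EXX = 490 MPa.
L_w = 2 × 170 = 340 mm; section modulus (unit throat) S = 2 × L²/6 = 9633 mm².
Direct shear f_v = P/L_w = 23.5×10³/340 = 69.12 N/mm.
Moment M = P × e = 23.5×10³ × 285 = 6697500 N·mm; bending f_b = M/S = 695.2 N/mm.
f_max = √(f_v² + f_b²) = √(69.12² + 695.2²) = 698.7 N/mm.
φr_n = 0.75 × 0.6 × 490 × (0.707 × 10) = 1559 N/mm → adequate.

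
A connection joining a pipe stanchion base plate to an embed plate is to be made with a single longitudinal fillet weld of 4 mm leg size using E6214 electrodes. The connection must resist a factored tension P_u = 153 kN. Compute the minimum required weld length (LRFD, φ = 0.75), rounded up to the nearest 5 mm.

E62XX → F_EXX = 620 MPa.
Throat t_e = 0.707 × 4 = 2.828 mm.
φr_n = 0.75 × 0.6 × 620 × 2.828 × 10⁻³ = 0.789 kN/mm.
L_req = P_u / φr_n = 153 / 0.789 = 193.9 mm total.
Round up → use L = 195 mm.

L = 195 mm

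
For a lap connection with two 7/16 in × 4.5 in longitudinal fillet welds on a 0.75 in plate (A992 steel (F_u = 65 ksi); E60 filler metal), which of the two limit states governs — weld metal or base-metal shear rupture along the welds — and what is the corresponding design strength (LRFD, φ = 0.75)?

φR_n ≈ 75.2 kip (weld metal governs)

E60XX → F_EXX = 60 ksi.
t_e = 0.707 × 0.4375 = 0.3093 in; L = 9 in.
Weld metal: φR_n = 0.75 × 0.6 × 60 × 0.3093 × 9 = 75.16 kip.
Base metal (shear rupture): φR_n = 0.75 × 0.6 × 65 × 0.75 × 9 = 197.4 kip.
Governing: weld metal.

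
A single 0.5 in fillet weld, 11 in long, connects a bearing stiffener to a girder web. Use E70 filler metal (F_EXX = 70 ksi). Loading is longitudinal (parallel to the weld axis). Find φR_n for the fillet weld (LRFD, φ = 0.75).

φR_n ≈ 122 kips

Effective throat t_e = 0.707 × 0.5 = 0.3535 in.
Total length L = 11 in; A_we = 0.3535 × 11 = 3.888 in².
F_nw = 0.6 F_EXX = 0.6 × 70 = 42 ksi.
φR_n = 0.75 × 42 × 3.888 = 122.5 kips.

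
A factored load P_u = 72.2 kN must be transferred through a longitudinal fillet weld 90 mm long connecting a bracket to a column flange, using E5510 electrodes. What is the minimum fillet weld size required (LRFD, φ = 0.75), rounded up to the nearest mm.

E55XX → F_EXX = 550 MPa.
Total weld length L = 90 mm.
Required throat t_e = P_u / (φ × 0.6 F_EXX × L) = 72.2 / (0.75 × 0.6 × 550 × 90 × 10⁻³) = 3.241 mm.
Required leg w = t_e / 0.707 = 4.585 mm → use 5 mm.

w = 5 mm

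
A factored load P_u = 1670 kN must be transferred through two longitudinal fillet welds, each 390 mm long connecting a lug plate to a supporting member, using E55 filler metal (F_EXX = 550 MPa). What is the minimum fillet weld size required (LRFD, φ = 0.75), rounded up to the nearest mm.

w = 13 mm

Total weld length L = 780 mm.
Required throat t_e = P_u / (φ × 0.6 F_EXX × L) = 1670 / (0.75 × 0.6 × 550 × 780 × 10⁻³) = 8.651 mm.
Required leg w = t_e / 0.707 = 12.24 mm → use 13 mm.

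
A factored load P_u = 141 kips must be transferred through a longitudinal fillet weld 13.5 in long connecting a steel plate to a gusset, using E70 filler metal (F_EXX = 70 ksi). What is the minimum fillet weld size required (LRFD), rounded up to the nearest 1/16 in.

Total weld length L = 13.5 in.
Required throat t_e = P_u / (φ × 0.6 F_EXX × L) = 141 / (0.75 × 0.6 × 70 × 13.5) = 0.3316 in.
Required leg w = t_e / 0.707 = 0.469 in → use 1/2 in.

w = 1/2 in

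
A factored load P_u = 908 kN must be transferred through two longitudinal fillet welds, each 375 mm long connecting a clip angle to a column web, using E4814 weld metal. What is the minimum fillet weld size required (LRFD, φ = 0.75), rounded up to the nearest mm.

E48XX → F_EXX = 480 MPa.
Total weld length L = 750 mm.
Required throat t_e = P_u / (φ × 0.6 F_EXX × L) = 908 / (0.75 × 0.6 × 480 × 750 × 10⁻³) = 5.605 mm.
Required leg w = t_e / 0.707 = 7.928 mm → use 8 mm.

w = 8 mm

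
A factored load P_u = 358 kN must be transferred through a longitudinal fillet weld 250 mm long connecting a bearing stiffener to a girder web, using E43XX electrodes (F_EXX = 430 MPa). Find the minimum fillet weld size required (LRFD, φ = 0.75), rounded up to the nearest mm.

w = 11 mm

Total weld length L = 250 mm.
Required throat t_e = P_u / (φ × 0.6 F_EXX × L) = 358 / (0.75 × 0.6 × 430 × 250 × 10⁻³) = 7.401 mm.
Required leg w = t_e / 0.707 = 10.47 mm → use 11 mm.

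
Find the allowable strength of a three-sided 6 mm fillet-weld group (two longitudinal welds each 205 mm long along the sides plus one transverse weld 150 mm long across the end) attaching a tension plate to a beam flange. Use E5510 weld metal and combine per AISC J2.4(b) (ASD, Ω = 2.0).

R_n/Ω ≈ 401 kN

E55XX → F_EXX = 550 MPa.
t_e = 0.707 × 6 = 4.242 mm.
R_nwl = 0.6 × 550 × 4.242 × 410 × 10⁻³ = 573.9 kN (longitudinal, 2 welds).
R_nwt = 0.6 × 550 × 4.242 × 150 × 10⁻³ = 210 kN (transverse, base value).
(i) R_nwl + R_nwt = 783.9 kN; (ii) 0.85 R_nwl + 1.5 R_nwt = 802.8 kN.
R_n = max = 802.8 kN [governs: (ii)]; R_n/Ω = 401.4 kN.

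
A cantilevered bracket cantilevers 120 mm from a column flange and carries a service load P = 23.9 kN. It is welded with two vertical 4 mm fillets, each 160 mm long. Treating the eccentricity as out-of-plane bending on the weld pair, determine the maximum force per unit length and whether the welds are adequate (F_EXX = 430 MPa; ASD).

L_w = 2 × 160 = 320 mm; section modulus (unit throat) S = 2 × L²/6 = 8533 mm².
Direct shear f_v = P/L_w = 23.9×10³/320 = 74.69 N/mm.
Moment M = P × e = 23.9×10³ × 120 = 2868000 N·mm; bending f_b = M/S = 336.1 N/mm.
f_max = √(f_v² + f_b²) = √(74.69² + 336.1²) = 344.3 N/mm.
r_n/Ω = (1/2.0) × 0.6 × 430 × (0.707 × 4) = 364.8 N/mm → adequate.

f_max ≈ 344 N/mm; adequate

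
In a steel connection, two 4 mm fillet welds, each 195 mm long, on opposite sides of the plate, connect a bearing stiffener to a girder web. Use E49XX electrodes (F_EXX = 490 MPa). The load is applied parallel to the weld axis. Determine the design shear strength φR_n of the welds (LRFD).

φR_n ≈ 243 kN

Effective throat t_e = 0.707 × 4 = 2.828 mm.
Total length L = 390 mm; A_we = 2.828 × 390 = 1103 mm².
F_nw = 0.6 F_EXX = 0.6 × 490 = 294 MPa.
φR_n = 0.75 × 294 × 1103 × 10⁻³ = 243.2 kN.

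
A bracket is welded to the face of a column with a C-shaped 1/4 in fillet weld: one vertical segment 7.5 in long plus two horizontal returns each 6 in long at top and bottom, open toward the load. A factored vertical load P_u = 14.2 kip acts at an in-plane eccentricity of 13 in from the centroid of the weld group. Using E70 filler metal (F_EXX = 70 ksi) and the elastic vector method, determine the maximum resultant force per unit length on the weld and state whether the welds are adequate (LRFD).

f_max ≈ 4.24 kip/in; adequate

Total weld length L_w = 19.5 in. Treat welds as unit-width lines.
Centroid: x̄ = 2×6×3 / 19.5 = 1.846 in from the vertical weld.
Polar moment about centroid: J = I_x + I_y = [7.5³/12 + 2×6×3.75²] + [7.5×1.846² + 2(6³/12 + 6×1.154²)] = 281.4 in³.
Direct shear f_v = P/L_w = 14.2 / 19.5 = 0.7282 kip/in (vertical).
Torsion M = P·e = 14.2 × 13 = 184.6 kip·in.
Critical point at (x, y) = (4.154, 3.75) from centroid. f_tx = M·y/J = 2.46 kip/in; f_ty = M·x/J = 2.725 kip/in.
Resultant f_max = √[f_tx² + (f_v + f_ty)²] = √[2.46² + (0.7282 + 2.725)²] = 4.239 kip/in.
Capacity per unit length: φr_n = 0.75 × 0.6 × 70 × (0.707 × 0.25) = 5.568 kip/in.
4.239 ≤ 5.568 → adequate.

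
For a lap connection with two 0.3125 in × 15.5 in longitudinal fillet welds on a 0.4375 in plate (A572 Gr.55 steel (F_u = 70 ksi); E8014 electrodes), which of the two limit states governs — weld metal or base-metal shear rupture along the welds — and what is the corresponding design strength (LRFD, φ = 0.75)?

E80XX → F_EXX = 80 ksi.
t_e = 0.707 × 0.3125 = 0.2209 in; L = 31 in.
Weld metal: φR_n = 0.75 × 0.6 × 80 × 0.2209 × 31 = 246.6 kip.
Base metal (shear rupture): φR_n = 0.75 × 0.6 × 70 × 0.4375 × 31 = 427.2 kip.
Governing: weld metal.

φR_n ≈ 247 kip (weld metal governs)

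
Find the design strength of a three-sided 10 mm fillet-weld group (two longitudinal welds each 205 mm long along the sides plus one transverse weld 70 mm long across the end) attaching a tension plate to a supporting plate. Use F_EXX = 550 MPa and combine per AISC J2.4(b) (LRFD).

φR_n ≈ 840 kN

t_e = 0.707 × 10 = 7.07 mm.
R_nwl = 0.6 × 550 × 7.07 × 410 × 10⁻³ = 956.6 kN (longitudinal, 2 welds).
R_nwt = 0.6 × 550 × 7.07 × 70 × 10⁻³ = 163.3 kN (transverse, base value).
(i) R_nwl + R_nwt = 1120 kN; (ii) 0.85 R_nwl + 1.5 R_nwt = 1058 kN.
R_n = max = 1120 kN [governs: (i)]; φR_n = 839.9 kN.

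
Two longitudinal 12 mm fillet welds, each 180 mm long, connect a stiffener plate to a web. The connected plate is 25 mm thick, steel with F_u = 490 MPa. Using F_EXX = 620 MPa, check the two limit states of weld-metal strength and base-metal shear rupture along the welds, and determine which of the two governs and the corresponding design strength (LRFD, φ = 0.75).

φR_n ≈ 852 kN (weld metal governs)

t_e = 0.707 × 12 = 8.484 mm; L = 360 mm.
Weld metal: φR_n = 0.75 × 0.6 × 620 × 8.484 × 360 × 10⁻³ = 852.1 kN.
Base metal (shear rupture): φR_n = 0.75 × 0.6 × 490 × 25 × 360 × 10⁻³ = 1984 kN.
Governing: weld metal.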